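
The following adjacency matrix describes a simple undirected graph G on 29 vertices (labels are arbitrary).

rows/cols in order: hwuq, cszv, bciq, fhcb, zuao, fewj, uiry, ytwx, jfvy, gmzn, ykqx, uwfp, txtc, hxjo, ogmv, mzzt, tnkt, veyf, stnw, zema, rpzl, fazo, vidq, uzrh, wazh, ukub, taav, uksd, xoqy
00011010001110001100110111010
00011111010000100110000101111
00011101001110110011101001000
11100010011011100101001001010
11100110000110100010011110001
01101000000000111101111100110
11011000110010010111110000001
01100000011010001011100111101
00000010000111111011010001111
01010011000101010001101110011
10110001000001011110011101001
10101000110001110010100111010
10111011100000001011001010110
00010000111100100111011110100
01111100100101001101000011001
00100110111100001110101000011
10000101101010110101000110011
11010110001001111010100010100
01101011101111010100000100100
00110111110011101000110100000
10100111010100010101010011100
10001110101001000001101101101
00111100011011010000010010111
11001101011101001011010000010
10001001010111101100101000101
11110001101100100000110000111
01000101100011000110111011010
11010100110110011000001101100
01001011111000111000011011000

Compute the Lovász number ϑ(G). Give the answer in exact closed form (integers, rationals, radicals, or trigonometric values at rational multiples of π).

sqrt(29)

Vertex tnkt has 14 neighbors: hwuq, fewj, ytwx, jfvy, ykqx, txtc, ogmv, mzzt, veyf, zema, uzrh, wazh, uksd, xoqy.
N(rpzl) = {hwuq, bciq, fewj, uiry, ytwx, gmzn, uwfp, mzzt, veyf, zema, fazo, wazh, ukub, taav}, |N(rpzl)| = 14.
Vertex fazo has 14 neighbors: hwuq, zuao, fewj, uiry, jfvy, ykqx, hxjo, zema, rpzl, vidq, uzrh, ukub, taav, xoqy.
Vertex taav has 14 neighbors: cszv, fewj, ytwx, jfvy, txtc, hxjo, veyf, stnw, rpzl, fazo, vidq, wazh, ukub, uksd.
deg(v) = 14 for all v (|V|=29); Paley(29): SR with (k,λ,μ)=(14,6,7).
spec(A) ≈ [14.0, 2.193, -3.193] (distinct, 3 d.p.).
−29·(-sqrt(29)/2 - 1/2) / ((14)−(-sqrt(29)/2 - 1/2)) = sqrt(29) = ϑ(G).
≈ 5.3852 (to 4 d.p.).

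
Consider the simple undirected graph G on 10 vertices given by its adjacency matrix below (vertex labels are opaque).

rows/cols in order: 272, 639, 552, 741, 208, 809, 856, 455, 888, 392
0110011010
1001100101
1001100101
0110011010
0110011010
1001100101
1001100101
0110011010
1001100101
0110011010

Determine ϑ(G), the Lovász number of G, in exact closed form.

5

N(741) = {639, 552, 809, 856, 888}, |N(741)| = 5.
N(639) = {272, 741, 208, 455, 392}, |N(639)| = 5.
N(888) = {272, 741, 208, 455, 392}, |N(888)| = 5.
deg(856) = 5; N(856) = {272, 741, 208, 455, 392}.
Complete 2-partite, parts [5, 5]: perfect, ϑ = α = 5.
Numerically 5.00000.
α=5, χ(Ḡ)=5; ϑ=5 lies between (collapsed).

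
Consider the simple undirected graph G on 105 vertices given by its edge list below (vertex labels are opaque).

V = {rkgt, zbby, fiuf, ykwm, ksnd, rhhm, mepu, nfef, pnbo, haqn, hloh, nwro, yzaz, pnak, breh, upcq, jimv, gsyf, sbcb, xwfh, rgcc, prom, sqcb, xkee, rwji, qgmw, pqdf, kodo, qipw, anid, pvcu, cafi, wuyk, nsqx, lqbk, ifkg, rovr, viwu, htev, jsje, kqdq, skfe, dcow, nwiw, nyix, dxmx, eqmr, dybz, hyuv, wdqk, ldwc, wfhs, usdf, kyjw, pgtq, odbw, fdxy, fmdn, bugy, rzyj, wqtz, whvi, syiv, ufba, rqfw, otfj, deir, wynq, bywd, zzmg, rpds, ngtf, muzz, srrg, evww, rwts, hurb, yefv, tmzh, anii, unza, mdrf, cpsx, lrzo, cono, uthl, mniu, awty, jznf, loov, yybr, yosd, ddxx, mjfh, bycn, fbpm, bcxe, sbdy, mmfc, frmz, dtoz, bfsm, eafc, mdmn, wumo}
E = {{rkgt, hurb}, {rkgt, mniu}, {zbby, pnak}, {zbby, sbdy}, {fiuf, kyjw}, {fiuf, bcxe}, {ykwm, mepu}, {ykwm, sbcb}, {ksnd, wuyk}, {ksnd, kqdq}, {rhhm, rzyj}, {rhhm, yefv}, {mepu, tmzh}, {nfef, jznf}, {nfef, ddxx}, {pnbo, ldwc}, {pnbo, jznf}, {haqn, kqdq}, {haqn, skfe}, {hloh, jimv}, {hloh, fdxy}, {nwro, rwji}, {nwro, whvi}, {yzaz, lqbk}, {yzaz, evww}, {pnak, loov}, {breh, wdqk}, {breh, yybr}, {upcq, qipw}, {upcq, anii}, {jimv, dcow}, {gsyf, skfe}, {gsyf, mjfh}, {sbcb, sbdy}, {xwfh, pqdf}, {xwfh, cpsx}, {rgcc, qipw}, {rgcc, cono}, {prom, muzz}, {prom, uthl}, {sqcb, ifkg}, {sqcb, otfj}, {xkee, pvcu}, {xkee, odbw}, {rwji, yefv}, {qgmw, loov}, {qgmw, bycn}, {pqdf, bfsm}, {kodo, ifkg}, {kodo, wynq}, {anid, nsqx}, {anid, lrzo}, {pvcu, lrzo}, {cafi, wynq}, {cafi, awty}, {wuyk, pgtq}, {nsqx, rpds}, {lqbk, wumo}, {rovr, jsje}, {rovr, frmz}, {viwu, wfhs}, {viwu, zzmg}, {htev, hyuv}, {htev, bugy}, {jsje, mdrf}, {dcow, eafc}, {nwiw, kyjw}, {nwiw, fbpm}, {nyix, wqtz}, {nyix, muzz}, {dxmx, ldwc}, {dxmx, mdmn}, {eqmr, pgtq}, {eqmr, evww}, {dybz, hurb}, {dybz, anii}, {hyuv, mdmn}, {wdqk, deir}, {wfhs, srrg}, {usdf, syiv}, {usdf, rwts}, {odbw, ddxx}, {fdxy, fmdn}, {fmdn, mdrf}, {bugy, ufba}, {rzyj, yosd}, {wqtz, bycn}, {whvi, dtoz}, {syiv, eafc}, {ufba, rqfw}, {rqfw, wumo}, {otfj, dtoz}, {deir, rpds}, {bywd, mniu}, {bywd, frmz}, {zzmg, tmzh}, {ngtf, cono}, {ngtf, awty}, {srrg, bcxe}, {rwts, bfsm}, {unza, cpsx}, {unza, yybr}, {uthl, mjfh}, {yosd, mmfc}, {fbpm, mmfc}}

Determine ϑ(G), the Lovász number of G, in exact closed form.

105*cos(pi/105)/(cos(pi/105) + 1)

Vertex cpsx has 2 neighbors: xwfh, unza.
deg(wdqk) = 2; N(wdqk) = {breh, deir}.
Vertex lqbk has 2 neighbors: yzaz, wumo.
deg(mjfh) = 2; N(mjfh) = {gsyf, uthl}.
deg(v) = 2 for all v (|V|=105); this is C_{105}, the 105-cycle.
A has 53 distinct eigenvalues ≈ [2.0, 1.99642, 1.98569, 1.96786, 1.94298, 1.91115, 1.87247, 1.82709, 1.77517, 1.7169, 1.65248, 1.58214, 1.50614, 1.42475, 1.33826, 1.24698, 1.15123, 1.05137, 0.94774, 0.84071, 0.73068, 0.61803, 0.50317, 0.38651, 0.26847, 0.14946, 0.02992, -0.08973, -0.20906, -0.32764, -0.44504, -0.56085, -0.67466, -0.78605, -0.89463, -1.0, -1.10179, -1.19964, -1.2932, -1.38213, -1.4661, -1.54483, -1.61803, -1.68544, -1.74682, -1.80194, -1.85061, -1.89265, -1.92793, -1.9563, -1.97766, -1.99195, -1.9991].
With N=105: ϑ(G) = 105·(-(-1)*2*cos(pi/105))/(2−(-2*cos(pi/105))) = 105*cos(pi/105)/(cos(pi/105) + 1).
ϑ(G) ≈ 52.4882.
Lovász sandwich 52 ≤ 105*cos(pi/105)/(cos(pi/105) + 1) ≤ 53: both strict.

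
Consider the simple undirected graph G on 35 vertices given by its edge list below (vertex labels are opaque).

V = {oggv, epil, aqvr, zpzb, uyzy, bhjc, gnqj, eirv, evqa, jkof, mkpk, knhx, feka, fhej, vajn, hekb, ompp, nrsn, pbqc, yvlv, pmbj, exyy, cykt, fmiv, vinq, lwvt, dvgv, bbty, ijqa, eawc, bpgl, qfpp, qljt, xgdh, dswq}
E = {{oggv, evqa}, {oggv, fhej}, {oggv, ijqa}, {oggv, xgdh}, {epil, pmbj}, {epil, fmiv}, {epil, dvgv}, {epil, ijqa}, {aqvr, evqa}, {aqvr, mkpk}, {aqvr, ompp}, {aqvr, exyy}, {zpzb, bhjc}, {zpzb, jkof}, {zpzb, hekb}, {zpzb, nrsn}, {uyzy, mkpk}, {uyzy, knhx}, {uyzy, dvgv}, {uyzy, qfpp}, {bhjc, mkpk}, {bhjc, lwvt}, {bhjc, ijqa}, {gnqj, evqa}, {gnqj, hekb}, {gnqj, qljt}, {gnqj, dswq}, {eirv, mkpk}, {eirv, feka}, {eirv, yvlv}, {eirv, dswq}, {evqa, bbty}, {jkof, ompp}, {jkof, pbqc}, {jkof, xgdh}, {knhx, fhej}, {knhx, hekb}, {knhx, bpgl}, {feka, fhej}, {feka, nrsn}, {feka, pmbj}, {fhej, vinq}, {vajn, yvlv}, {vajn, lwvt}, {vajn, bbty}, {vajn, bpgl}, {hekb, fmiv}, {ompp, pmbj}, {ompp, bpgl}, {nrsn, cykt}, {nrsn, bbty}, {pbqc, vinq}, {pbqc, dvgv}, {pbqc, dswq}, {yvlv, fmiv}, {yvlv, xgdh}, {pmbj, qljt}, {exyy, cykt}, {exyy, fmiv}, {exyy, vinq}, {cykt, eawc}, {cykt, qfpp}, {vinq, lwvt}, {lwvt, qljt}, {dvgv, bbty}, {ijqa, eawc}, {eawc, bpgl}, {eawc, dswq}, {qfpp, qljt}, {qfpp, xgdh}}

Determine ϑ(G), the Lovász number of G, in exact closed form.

15

deg(nrsn) = 4; N(nrsn) = {zpzb, feka, cykt, bbty}.
Vertex lwvt has 4 neighbors: bhjc, vajn, vinq, qljt.
deg(knhx) = 4; N(knhx) = {uyzy, fhej, hekb, bpgl}.
Vertex eawc has 4 neighbors: cykt, ijqa, bpgl, dswq.
deg(v) = 4 for all v (|V|=35); Kneser-type, 3-subsets of [7].
Distinct eigenvalues (to 4 d.p.): [4.0, 2.0, -1.0, -3.0].
ϑ = −N·λ_min/(λ_max−λ_min) = −35·(-3)/(4−(-3)) = 15.
= 15.0000000… (decimal).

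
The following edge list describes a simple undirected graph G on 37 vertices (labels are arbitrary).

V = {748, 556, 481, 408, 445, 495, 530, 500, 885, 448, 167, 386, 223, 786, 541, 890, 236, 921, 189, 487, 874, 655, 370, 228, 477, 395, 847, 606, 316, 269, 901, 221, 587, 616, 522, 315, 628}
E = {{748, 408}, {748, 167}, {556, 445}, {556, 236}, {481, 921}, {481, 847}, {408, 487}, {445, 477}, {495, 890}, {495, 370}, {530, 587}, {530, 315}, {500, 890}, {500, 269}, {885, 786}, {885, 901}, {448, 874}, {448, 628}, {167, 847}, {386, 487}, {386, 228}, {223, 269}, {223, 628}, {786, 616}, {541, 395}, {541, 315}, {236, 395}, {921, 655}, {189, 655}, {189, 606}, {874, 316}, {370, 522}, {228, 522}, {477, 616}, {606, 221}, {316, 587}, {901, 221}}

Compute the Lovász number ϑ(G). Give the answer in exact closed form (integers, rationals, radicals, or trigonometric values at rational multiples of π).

deg(530) = 2; N(530) = {587, 315}.
Vertex 477 has 2 neighbors: 445, 616.
deg(228) = 2; N(228) = {386, 522}.
deg(786) = 2; N(786) = {885, 616}.
Every vertex has degree 2 (N=37); the odd cycle C_{37}.
spec(A) ≈ [2.0, 1.971232, 1.885755, 1.746028, 1.556072, 1.321349, 1.048615, 0.745713, 0.421359, 0.084882, -0.254036, -0.585646, -0.900407, -1.189266, -1.443912, -1.657019, -1.822457, -1.935466, -1.992795] (distinct, 6 d.p.).
Lovász (edge-transitive): ϑ = −37·(-2*cos(pi/37))/((2)−(-2*cos(pi/37))) = 37*cos(pi/37)/(cos(pi/37) + 1).
≈ 18.4666 (to 4 d.p.).
Check 18 ≤ 37*cos(pi/37)/(cos(pi/37) + 1) ≤ 19: both strict.

37*cos(pi/37)/(cos(pi/37) + 1)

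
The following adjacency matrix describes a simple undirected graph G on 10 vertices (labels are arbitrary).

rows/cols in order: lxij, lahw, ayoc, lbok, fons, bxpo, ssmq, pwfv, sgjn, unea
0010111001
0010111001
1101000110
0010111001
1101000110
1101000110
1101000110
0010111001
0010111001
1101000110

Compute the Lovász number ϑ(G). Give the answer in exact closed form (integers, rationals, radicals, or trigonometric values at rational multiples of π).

5

Vertex ssmq has 5 neighbors: lxij, lahw, lbok, pwfv, sgjn.
deg(lbok) = 5; N(lbok) = {ayoc, fons, bxpo, ssmq, unea}.
deg(sgjn) = 5; N(sgjn) = {ayoc, fons, bxpo, ssmq, unea}.
N(unea) = {lxij, lahw, lbok, pwfv, sgjn}, |N(unea)| = 5.
2 parts of sizes [5, 5]; α(G) = 5 = ϑ (perfect).
≈ 5.00000000 (to 8 d.p.).
α=5, χ(Ḡ)=5; ϑ=5 lies between (collapsed).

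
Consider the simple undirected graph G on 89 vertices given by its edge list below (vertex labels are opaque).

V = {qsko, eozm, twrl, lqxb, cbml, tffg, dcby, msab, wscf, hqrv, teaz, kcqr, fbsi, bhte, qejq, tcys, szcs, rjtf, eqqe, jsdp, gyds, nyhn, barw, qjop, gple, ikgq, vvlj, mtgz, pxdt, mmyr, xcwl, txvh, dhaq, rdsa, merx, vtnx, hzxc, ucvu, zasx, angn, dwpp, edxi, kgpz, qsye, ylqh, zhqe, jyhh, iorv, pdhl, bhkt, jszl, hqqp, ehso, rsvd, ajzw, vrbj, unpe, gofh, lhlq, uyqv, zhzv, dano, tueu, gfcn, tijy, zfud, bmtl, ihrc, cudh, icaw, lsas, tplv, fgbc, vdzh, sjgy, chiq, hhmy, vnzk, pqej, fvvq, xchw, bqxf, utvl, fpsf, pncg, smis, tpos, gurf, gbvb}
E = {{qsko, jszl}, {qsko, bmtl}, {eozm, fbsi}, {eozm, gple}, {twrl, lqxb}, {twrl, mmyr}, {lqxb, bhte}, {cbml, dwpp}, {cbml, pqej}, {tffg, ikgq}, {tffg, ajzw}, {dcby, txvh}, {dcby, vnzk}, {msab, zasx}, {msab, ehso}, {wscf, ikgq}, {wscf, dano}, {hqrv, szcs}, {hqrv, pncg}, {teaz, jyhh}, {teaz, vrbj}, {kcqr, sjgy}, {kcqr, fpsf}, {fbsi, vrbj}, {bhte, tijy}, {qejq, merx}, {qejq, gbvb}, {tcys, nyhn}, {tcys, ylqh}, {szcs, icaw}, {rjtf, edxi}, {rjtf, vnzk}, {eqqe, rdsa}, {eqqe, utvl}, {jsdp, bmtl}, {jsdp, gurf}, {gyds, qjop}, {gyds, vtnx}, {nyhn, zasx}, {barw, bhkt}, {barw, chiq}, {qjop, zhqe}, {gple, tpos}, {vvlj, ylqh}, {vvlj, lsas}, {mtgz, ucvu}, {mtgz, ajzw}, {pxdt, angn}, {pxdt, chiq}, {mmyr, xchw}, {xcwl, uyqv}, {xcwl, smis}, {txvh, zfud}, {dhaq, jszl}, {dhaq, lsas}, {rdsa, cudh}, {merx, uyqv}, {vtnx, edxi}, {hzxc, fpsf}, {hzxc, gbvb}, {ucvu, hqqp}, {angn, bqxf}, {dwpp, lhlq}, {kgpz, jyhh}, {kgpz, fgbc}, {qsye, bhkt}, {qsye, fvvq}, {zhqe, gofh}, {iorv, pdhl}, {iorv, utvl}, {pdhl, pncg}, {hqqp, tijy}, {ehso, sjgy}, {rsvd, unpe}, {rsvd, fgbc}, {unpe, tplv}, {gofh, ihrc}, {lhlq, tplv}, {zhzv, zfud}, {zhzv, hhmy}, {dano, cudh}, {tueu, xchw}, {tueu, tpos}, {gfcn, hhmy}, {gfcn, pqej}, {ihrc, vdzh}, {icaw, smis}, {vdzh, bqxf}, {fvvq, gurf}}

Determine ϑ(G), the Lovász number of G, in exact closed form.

N(ucvu) = {mtgz, hqqp}, |N(ucvu)| = 2.
deg(cbml) = 2; N(cbml) = {dwpp, pqej}.
N(barw) = {bhkt, chiq}, |N(barw)| = 2.
deg(dhaq) = 2; N(dhaq) = {jszl, lsas}.
deg(v) = 2 for all v (|V|=89); a single 89-cycle (edge-transitive).
The 45 distinct eigenvalues: [2.0, 1.995, 1.9801, 1.9553, 1.9208, 1.8767, 1.8232, 1.7607, 1.6894, 1.6097, 1.522, 1.4266, 1.3242, 1.2152, 1.1001, 0.9796, 0.8541, 0.7244, 0.5911, 0.4549, 0.3164, 0.1763, 0.0353, -0.1058, -0.2465, -0.3859, -0.5233, -0.6582, -0.7898, -0.9174, -1.0405, -1.1584, -1.2705, -1.3763, -1.4752, -1.5668, -1.6506, -1.7261, -1.7931, -1.8511, -1.8999, -1.9393, -1.9689, -1.9888, -1.9988].
λ_max=2, λ_min=-2*cos(pi/89); ϑ = −89·λ_min/(λ_max−λ_min) = 89*cos(pi/89)/(cos(pi/89) + 1).
≈ 44.48614 (to 5 d.p.).
α=44, χ(Ḡ)=45; ϑ=89*cos(pi/89)/(cos(pi/89) + 1) lies between (both strict).

89*cos(pi/89)/(cos(pi/89) + 1)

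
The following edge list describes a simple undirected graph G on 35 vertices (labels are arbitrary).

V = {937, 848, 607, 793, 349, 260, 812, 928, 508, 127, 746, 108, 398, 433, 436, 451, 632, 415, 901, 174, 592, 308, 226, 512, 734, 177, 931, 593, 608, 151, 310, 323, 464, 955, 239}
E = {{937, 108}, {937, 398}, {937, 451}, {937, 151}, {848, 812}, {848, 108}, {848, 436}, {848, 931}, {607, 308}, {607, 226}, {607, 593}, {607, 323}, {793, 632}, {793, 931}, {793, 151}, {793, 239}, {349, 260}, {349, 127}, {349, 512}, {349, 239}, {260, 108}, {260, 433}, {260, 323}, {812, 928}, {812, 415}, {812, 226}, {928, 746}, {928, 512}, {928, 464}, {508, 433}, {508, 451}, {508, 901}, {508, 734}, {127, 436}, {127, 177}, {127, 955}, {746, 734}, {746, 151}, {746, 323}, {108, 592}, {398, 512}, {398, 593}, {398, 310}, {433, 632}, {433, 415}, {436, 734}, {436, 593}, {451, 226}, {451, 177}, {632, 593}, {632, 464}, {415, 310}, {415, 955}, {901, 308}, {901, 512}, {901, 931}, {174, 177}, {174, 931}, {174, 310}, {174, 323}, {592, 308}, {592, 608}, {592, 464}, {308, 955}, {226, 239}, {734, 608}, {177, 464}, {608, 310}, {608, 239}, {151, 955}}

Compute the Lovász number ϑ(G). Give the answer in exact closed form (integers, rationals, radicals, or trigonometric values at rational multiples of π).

15

deg(436) = 4; N(436) = {848, 127, 734, 593}.
N(928) = {812, 746, 512, 464}, |N(928)| = 4.
Vertex 308 has 4 neighbors: 607, 901, 592, 955.
N(174) = {177, 931, 310, 323}, |N(174)| = 4.
35-vertex 4-regular graph: Kneser-type, 3-subsets of [7].
spec(A) ≈ [4.0, 2.0, -1.0, -3.0] (distinct, 5 d.p.).
Lovász (edge-transitive): ϑ = −35·(-3)/((4)−(-3)) = 15.
≈ 15.0000000 (to 7 d.p.).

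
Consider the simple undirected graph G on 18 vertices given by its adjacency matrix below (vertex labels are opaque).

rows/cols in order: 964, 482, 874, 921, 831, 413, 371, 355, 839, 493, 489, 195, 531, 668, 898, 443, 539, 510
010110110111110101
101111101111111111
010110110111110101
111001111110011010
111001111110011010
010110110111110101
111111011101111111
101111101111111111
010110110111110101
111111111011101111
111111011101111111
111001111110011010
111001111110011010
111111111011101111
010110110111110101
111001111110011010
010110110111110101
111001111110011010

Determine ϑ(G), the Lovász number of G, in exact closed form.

6

deg(493) = 16; N(493) = {964, 482, 874, 921, 831, 413, 371, 355, 839, 489, 195, 531, 898, 443, 539, 510}.
deg(921) = 12; N(921) = {964, 482, 874, 413, 371, 355, 839, 493, 489, 668, 898, 539}.
deg(482) = 16; N(482) = {964, 874, 921, 831, 413, 371, 839, 493, 489, 195, 531, 668, 898, 443, 539, 510}.
Vertex 489 has 16 neighbors: 964, 482, 874, 921, 831, 413, 355, 839, 493, 195, 531, 668, 898, 443, 539, 510.
Complete multipartite on [6, 6, 2, 2, 2]: sandwich collapses at ϑ=6.
Numerically 6.00000.
6 ≤ 6 ≤ 6: collapsed.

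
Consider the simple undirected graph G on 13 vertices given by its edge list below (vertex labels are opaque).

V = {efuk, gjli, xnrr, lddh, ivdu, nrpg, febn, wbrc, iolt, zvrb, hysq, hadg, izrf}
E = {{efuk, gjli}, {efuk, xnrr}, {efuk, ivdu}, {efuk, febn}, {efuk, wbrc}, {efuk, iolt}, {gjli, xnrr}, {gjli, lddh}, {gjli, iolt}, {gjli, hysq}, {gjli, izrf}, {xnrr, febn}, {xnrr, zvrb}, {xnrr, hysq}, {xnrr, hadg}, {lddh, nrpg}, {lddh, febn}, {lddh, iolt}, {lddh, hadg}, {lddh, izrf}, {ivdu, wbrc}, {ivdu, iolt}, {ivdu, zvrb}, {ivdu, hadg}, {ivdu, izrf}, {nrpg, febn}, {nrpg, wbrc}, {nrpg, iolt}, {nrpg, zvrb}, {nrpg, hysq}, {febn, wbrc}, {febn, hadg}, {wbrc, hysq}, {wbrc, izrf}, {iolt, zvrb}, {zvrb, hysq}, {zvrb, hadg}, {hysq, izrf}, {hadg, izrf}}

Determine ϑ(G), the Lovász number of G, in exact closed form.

deg(zvrb) = 6; N(zvrb) = {xnrr, ivdu, nrpg, iolt, hysq, hadg}.
Vertex hysq has 6 neighbors: gjli, xnrr, nrpg, wbrc, zvrb, izrf.
deg(lddh) = 6; N(lddh) = {gjli, nrpg, febn, iolt, hadg, izrf}.
deg(hadg) = 6; N(hadg) = {xnrr, lddh, ivdu, febn, zvrb, izrf}.
Regular of degree 6 on 13 vertices: Paley(13): SR with (k,λ,μ)=(6,2,3).
A has 3 distinct eigenvalues ≈ [6.0, 1.303, -2.303].
λ_max=6, λ_min=-sqrt(13)/2 - 1/2; ϑ = −13·λ_min/(λ_max−λ_min) = sqrt(13).
≈ 3.605551275 (to 9 d.p.).

sqrt(13)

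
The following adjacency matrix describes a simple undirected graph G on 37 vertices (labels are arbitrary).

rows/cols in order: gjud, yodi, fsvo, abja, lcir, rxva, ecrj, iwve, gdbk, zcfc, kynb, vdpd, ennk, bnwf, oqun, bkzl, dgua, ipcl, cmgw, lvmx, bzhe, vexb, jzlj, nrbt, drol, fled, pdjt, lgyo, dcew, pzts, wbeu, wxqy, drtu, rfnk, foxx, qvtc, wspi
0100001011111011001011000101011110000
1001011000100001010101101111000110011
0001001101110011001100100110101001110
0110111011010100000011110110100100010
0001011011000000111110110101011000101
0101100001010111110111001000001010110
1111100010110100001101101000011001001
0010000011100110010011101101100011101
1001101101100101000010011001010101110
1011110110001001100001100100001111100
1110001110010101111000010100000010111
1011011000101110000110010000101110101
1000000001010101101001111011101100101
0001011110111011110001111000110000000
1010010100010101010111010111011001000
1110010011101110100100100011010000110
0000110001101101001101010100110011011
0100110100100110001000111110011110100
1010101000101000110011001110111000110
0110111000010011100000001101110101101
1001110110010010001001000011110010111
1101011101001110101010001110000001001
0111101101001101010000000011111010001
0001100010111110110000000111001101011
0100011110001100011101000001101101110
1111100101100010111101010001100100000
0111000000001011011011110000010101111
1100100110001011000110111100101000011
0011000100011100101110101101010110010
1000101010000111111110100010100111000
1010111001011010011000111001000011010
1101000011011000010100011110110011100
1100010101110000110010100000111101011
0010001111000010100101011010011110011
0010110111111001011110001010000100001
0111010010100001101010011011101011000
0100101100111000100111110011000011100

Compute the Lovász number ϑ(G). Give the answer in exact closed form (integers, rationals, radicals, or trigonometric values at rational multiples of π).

sqrt(37)

N(drol) = {yodi, rxva, ecrj, iwve, gdbk, ennk, bnwf, ipcl, cmgw, lvmx, vexb, lgyo, dcew, wbeu, wxqy, rfnk, foxx, qvtc}, |N(drol)| = 18.
deg(fsvo) = 18; N(fsvo) = {abja, ecrj, iwve, zcfc, kynb, vdpd, oqun, bkzl, cmgw, lvmx, jzlj, fled, pdjt, dcew, wbeu, rfnk, foxx, qvtc}.
deg(bnwf) = 18; N(bnwf) = {abja, rxva, ecrj, iwve, gdbk, kynb, vdpd, ennk, oqun, bkzl, dgua, ipcl, vexb, jzlj, nrbt, drol, dcew, pzts}.
N(ecrj) = {gjud, yodi, fsvo, abja, lcir, gdbk, kynb, vdpd, bnwf, cmgw, lvmx, vexb, jzlj, drol, pzts, wbeu, rfnk, wspi}, |N(ecrj)| = 18.
18-regular, N=37; SR(37,18,8,9) — a Paley graph.
The 3 distinct eigenvalues: [18.0, 2.541381, -3.541381].
ϑ = −N·λ_min/(λ_max−λ_min) = −37·(-sqrt(37)/2 - 1/2)/(18−(-sqrt(37)/2 - 1/2)) = sqrt(37).
Numerically 6.0828.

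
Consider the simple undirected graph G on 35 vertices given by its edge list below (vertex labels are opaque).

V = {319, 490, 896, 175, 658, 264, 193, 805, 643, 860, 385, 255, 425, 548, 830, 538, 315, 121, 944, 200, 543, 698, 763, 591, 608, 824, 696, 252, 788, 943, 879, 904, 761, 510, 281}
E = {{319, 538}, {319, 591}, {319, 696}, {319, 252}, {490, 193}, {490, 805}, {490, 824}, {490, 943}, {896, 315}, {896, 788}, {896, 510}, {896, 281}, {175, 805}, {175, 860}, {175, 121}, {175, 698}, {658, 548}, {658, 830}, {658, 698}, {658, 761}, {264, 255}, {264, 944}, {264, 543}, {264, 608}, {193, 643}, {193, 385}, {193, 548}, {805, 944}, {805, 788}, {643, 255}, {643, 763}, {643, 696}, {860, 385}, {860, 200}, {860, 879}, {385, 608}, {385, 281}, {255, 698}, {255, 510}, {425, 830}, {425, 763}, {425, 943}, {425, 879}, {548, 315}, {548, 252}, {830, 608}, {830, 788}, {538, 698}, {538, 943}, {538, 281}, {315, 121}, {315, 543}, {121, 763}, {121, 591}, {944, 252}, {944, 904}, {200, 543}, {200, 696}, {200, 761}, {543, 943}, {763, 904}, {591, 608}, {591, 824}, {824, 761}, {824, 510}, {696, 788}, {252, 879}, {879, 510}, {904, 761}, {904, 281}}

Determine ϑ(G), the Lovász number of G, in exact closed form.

15

deg(824) = 4; N(824) = {490, 591, 761, 510}.
Vertex 121 has 4 neighbors: 175, 315, 763, 591.
N(643) = {193, 255, 763, 696}, |N(643)| = 4.
Vertex 319 has 4 neighbors: 538, 591, 696, 252.
G on 35 vertices is 4-regular; this is K(7,3), the Kneser graph.
spec(A) ≈ [4.0, 2.0, -1.0, -3.0] (distinct, 3 d.p.).
λ_max=4, λ_min=-3; ϑ = −35·λ_min/(λ_max−λ_min) = 15.
Numerically 15.0000.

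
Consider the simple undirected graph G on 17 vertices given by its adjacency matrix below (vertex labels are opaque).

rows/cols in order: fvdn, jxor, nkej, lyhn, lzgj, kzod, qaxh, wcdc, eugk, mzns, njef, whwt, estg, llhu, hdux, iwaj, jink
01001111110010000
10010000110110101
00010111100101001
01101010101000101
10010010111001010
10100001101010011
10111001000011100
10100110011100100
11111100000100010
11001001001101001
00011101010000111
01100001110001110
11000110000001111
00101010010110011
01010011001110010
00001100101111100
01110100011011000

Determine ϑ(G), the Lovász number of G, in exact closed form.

sqrt(17)

Vertex fvdn has 8 neighbors: jxor, lzgj, kzod, qaxh, wcdc, eugk, mzns, estg.
N(estg) = {fvdn, jxor, kzod, qaxh, llhu, hdux, iwaj, jink}, |N(estg)| = 8.
deg(hdux) = 8; N(hdux) = {jxor, lyhn, qaxh, wcdc, njef, whwt, estg, iwaj}.
deg(whwt) = 8; N(whwt) = {jxor, nkej, wcdc, eugk, mzns, llhu, hdux, iwaj}.
deg(v) = 8 for all v (|V|=17); SR(17,8,3,4) — a Paley graph.
Distinct eigenvalues (to 3 d.p.): [8.0, 1.562, -2.562].
With N=17: ϑ(G) = 17·(-(-sqrt(17)/2 - 1/2))/(8−(-sqrt(17)/2 - 1/2)) = sqrt(17).
Numerically 4.123105626.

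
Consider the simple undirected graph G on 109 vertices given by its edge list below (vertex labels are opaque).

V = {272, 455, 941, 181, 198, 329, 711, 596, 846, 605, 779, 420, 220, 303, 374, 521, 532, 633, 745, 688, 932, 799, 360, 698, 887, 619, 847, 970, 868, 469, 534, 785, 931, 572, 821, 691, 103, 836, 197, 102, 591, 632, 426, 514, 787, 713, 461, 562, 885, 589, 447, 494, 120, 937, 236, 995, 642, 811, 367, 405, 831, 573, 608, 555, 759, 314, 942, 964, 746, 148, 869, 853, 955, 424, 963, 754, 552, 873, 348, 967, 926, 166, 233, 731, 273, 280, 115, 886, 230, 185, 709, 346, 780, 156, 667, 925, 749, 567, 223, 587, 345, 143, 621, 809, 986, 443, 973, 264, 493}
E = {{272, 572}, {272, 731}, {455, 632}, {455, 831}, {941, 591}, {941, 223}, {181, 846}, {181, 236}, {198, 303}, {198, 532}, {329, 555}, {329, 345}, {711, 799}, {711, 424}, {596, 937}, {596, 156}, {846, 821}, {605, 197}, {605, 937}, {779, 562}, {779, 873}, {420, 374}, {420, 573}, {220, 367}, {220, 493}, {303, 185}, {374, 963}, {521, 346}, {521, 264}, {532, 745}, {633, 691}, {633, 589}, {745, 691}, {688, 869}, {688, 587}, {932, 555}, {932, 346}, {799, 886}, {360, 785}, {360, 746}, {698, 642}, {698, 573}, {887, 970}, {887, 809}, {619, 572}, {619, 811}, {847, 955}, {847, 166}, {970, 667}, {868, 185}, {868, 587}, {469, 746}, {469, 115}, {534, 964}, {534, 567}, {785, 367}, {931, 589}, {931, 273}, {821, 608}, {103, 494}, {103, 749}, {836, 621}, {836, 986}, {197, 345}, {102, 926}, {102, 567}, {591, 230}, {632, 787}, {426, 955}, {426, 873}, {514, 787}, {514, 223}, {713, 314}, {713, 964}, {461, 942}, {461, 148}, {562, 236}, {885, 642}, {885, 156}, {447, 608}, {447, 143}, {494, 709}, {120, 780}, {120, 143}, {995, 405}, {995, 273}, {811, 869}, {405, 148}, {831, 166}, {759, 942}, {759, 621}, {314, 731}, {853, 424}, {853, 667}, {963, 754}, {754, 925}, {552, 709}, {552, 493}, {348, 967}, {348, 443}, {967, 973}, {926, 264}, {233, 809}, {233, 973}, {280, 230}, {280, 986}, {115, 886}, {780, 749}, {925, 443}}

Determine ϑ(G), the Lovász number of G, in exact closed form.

109*cos(pi/109)/(cos(pi/109) + 1)

deg(619) = 2; N(619) = {572, 811}.
deg(345) = 2; N(345) = {329, 197}.
deg(532) = 2; N(532) = {198, 745}.
N(711) = {799, 424}, |N(711)| = 2.
deg(v) = 2 for all v (|V|=109); this is C_{109}, the 109-cycle.
A has 55 distinct eigenvalues ≈ [2.0, 1.9967, 1.9867, 1.9702, 1.9471, 1.9175, 1.8816, 1.8394, 1.7911, 1.7368, 1.6768, 1.6112, 1.5403, 1.4642, 1.3833, 1.2978, 1.208, 1.1141, 1.0166, 0.9157, 0.8117, 0.7051, 0.5961, 0.4851, 0.3725, 0.2587, 0.144, 0.0288, -0.0864, -0.2014, -0.3157, -0.429, -0.5408, -0.6508, -0.7587, -0.8641, -0.9665, -1.0658, -1.1615, -1.2534, -1.3411, -1.4244, -1.5029, -1.5764, -1.6447, -1.7075, -1.7647, -1.816, -1.8612, -1.9003, -1.9331, -1.9594, -1.9793, -1.9925, -1.9992].
Lovász (edge-transitive): ϑ = −109·(-2*cos(pi/109))/((2)−(-2*cos(pi/109))) = 109*cos(pi/109)/(cos(pi/109) + 1).
= 54.48868008… (decimal).
Lovász sandwich 54 ≤ 109*cos(pi/109)/(cos(pi/109) + 1) ≤ 55: both strict.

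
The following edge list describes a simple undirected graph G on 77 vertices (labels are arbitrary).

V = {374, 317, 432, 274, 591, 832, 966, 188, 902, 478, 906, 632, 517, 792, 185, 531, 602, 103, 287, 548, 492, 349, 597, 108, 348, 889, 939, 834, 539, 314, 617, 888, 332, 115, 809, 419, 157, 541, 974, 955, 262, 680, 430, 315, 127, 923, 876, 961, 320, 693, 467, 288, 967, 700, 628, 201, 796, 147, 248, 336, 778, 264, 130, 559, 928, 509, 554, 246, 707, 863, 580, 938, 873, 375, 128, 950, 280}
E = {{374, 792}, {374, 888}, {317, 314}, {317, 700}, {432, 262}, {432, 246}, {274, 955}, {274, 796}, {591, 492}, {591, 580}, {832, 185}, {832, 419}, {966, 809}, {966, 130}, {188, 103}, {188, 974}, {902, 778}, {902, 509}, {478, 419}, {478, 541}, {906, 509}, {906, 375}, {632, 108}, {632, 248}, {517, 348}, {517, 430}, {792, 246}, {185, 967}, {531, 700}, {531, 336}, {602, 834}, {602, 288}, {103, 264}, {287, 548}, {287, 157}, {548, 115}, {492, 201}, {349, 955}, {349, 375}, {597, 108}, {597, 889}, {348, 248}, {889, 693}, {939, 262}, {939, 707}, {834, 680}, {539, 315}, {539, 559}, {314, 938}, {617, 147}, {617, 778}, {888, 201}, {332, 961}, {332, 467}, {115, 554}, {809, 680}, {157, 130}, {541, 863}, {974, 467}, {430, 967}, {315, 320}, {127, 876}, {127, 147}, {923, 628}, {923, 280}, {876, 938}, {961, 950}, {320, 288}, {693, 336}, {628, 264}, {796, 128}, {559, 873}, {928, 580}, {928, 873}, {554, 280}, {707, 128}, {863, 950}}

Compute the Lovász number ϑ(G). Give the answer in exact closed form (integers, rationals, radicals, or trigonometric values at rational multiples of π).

77*cos(pi/77)/(cos(pi/77) + 1)

N(628) = {923, 264}, |N(628)| = 2.
deg(967) = 2; N(967) = {185, 430}.
Vertex 707 has 2 neighbors: 939, 128.
deg(509) = 2; N(509) = {902, 906}.
Regular of degree 2 on 77 vertices: connected 2-regular on 77 ⇒ C_{77}.
A has 39 distinct eigenvalues ≈ [2.0, 1.99335, 1.97342, 1.94037, 1.89441, 1.83583, 1.76504, 1.68251, 1.58877, 1.48447, 1.37028, 1.24698, 1.11538, 0.97635, 0.83083, 0.67978, 0.5242, 0.36514, 0.20365, 0.0408, -0.12232, -0.28463, -0.44504, -0.60249, -0.75593, -0.90434, -1.04674, -1.18216, -1.30972, -1.42856, -1.5379, -1.637, -1.72521, -1.80194, -1.86667, -1.91899, -1.95853, -1.98504, -1.99834].
λ_max=2, λ_min=-2*cos(pi/77); ϑ = −77·λ_min/(λ_max−λ_min) = 77*cos(pi/77)/(cos(pi/77) + 1).
≈ 38.483973469 (to 9 d.p.).
Sandwich: α(G)=38 ≤ ϑ(G)=77*cos(pi/77)/(cos(pi/77) + 1) ≤ χ(Ḡ)=39 (both strict).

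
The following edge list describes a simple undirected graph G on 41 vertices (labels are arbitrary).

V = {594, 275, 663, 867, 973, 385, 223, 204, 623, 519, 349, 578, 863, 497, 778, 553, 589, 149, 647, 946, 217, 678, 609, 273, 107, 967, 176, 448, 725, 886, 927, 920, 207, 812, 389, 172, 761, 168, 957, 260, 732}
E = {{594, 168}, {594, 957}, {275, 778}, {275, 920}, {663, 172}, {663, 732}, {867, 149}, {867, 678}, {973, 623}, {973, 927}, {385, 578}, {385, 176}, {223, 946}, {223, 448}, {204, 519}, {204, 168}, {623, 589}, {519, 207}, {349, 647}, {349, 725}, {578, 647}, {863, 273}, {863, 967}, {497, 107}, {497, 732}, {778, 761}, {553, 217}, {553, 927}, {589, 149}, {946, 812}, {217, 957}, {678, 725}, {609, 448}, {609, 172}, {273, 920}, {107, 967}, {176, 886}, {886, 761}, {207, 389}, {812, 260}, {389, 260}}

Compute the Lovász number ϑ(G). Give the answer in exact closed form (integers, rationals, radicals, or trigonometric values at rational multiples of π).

Vertex 273 has 2 neighbors: 863, 920.
deg(223) = 2; N(223) = {946, 448}.
N(217) = {553, 957}, |N(217)| = 2.
Vertex 778 has 2 neighbors: 275, 761.
41-vertex 2-regular graph: a single 41-cycle (edge-transitive).
spec(A) ≈ [2.0, 1.97656, 1.90679, 1.79233, 1.63586, 1.44104, 1.21245, 0.95544, 0.67603, 0.38078, 0.07661, -0.22937, -0.52996, -0.81814, -1.08714, -1.33065, -1.54298, -1.71914, -1.855, -1.94739, -1.99413] (distinct, 5 d.p.).
Lovász: ϑ = −41(-2*cos(pi/41))/(2+-(-1)*2*cos(pi/41)) = 41*cos(pi/41)/(cos(pi/41) + 1).
Numerically 20.46988027.
20 ≤ 41*cos(pi/41)/(cos(pi/41) + 1) ≤ 21: both strict.

41*cos(pi/41)/(cos(pi/41) + 1)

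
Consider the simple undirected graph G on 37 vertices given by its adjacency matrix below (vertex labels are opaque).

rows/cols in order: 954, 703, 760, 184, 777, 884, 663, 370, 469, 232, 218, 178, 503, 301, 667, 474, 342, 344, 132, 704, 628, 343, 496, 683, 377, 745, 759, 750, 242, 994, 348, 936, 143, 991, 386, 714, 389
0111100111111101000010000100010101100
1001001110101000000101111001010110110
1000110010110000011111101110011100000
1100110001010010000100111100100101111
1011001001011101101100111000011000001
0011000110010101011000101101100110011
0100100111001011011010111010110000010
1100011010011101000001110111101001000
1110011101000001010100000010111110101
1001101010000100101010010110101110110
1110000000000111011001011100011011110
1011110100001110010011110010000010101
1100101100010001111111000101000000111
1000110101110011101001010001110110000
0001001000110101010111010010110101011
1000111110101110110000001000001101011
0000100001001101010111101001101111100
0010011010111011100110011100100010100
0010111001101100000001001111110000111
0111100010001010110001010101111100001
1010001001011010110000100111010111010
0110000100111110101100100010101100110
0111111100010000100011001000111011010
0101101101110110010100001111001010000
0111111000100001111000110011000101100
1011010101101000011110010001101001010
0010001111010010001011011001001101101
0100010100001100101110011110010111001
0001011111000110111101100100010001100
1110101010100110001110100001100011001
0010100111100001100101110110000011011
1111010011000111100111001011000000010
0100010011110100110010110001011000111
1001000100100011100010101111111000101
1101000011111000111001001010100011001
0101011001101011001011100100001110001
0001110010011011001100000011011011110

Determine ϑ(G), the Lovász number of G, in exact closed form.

N(663) = {703, 777, 370, 469, 232, 503, 667, 474, 344, 132, 628, 496, 683, 377, 759, 242, 994, 714}, |N(663)| = 18.
deg(178) = 18; N(178) = {954, 760, 184, 777, 884, 370, 503, 301, 667, 344, 628, 343, 496, 683, 759, 143, 386, 389}.
deg(218) = 18; N(218) = {954, 703, 760, 301, 667, 474, 344, 132, 343, 683, 377, 745, 994, 348, 143, 991, 386, 714}.
N(759) = {760, 663, 370, 469, 232, 178, 667, 132, 628, 343, 683, 377, 750, 348, 936, 991, 386, 389}, |N(759)| = 18.
37-vertex 18-regular graph: strongly regular (37,18,8,9).
A has 3 distinct eigenvalues ≈ [18.0, 2.5414, -3.5414].
With N=37: ϑ(G) = 37·(-(-sqrt(37)/2 - 1/2))/(18−(-sqrt(37)/2 - 1/2)) = sqrt(37).
= 6.0827625… (decimal).

sqrt(37)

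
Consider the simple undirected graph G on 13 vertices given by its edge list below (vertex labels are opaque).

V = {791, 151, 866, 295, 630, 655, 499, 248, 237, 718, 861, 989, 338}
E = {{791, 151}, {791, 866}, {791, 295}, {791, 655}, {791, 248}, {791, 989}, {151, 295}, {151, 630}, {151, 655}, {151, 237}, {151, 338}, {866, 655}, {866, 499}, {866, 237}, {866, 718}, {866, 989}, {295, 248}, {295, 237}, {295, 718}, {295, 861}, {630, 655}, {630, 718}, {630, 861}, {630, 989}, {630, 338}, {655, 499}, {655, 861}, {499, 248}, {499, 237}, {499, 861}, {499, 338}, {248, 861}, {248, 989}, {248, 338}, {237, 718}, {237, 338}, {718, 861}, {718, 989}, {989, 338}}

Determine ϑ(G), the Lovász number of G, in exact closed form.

Vertex 989 has 6 neighbors: 791, 866, 630, 248, 718, 338.
Vertex 791 has 6 neighbors: 151, 866, 295, 655, 248, 989.
N(630) = {151, 655, 718, 861, 989, 338}, |N(630)| = 6.
Vertex 499 has 6 neighbors: 866, 655, 248, 237, 861, 338.
Every vertex has degree 6 (N=13); Paley(13): SR with (k,λ,μ)=(6,2,3).
Distinct eigenvalues (to 5 d.p.): [6.0, 1.30278, -2.30278].
−13·(-sqrt(13)/2 - 1/2) / ((6)−(-sqrt(13)/2 - 1/2)) = sqrt(13) = ϑ(G).
Numerically 3.605551.

sqrt(13)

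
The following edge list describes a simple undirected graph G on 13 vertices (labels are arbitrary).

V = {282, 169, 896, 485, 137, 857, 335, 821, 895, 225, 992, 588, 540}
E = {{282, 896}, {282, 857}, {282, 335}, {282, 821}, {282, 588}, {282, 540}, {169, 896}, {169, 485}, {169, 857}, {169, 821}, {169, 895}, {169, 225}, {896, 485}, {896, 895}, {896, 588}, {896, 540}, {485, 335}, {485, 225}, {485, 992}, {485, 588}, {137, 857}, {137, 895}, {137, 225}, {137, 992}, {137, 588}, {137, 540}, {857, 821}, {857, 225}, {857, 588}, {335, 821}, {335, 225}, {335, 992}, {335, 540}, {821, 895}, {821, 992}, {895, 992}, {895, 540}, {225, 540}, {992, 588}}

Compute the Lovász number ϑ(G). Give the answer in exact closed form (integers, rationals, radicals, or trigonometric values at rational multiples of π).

Vertex 137 has 6 neighbors: 857, 895, 225, 992, 588, 540.
N(895) = {169, 896, 137, 821, 992, 540}, |N(895)| = 6.
N(540) = {282, 896, 137, 335, 895, 225}, |N(540)| = 6.
Vertex 588 has 6 neighbors: 282, 896, 485, 137, 857, 992.
G on 13 vertices is 6-regular; Paley(13): SR with (k,λ,μ)=(6,2,3).
A has 3 distinct eigenvalues ≈ [6.0, 1.30278, -2.30278].
With N=13: ϑ(G) = 13·(-(-sqrt(13)/2 - 1/2))/(6−(-sqrt(13)/2 - 1/2)) = sqrt(13).
Numerically 3.60555128.

sqrt(13)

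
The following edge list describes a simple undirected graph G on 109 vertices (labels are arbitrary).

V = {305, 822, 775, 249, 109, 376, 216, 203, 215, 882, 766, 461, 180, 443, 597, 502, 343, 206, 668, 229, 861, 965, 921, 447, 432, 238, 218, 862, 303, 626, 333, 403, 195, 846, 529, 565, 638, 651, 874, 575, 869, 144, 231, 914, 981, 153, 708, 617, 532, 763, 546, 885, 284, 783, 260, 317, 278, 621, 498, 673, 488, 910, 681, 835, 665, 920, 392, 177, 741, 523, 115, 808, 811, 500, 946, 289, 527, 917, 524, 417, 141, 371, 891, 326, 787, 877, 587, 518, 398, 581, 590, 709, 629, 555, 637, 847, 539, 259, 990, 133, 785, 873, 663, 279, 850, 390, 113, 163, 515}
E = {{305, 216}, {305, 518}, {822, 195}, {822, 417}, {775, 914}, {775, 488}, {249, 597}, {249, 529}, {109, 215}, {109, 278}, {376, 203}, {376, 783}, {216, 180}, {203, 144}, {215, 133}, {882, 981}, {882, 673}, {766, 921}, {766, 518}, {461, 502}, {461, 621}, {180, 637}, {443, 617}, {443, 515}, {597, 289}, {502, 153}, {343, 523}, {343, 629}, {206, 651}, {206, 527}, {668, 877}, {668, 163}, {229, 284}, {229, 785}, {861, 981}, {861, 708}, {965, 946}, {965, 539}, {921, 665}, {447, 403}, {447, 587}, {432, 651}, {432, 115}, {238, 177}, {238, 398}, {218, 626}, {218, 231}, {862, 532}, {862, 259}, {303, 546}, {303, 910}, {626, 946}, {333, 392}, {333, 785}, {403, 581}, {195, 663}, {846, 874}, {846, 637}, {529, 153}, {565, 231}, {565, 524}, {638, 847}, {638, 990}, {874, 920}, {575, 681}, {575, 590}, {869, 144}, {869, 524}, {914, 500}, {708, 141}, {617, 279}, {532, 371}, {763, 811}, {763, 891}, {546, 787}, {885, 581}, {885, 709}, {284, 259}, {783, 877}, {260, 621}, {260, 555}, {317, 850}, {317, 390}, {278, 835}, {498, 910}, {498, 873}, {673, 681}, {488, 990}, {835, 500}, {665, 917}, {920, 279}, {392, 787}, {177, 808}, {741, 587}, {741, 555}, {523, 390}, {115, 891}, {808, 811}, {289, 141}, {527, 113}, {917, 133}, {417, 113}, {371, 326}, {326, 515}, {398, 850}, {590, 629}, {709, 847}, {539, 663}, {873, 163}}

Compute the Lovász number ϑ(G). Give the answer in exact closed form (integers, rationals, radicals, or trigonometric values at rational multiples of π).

N(555) = {260, 741}, |N(555)| = 2.
deg(498) = 2; N(498) = {910, 873}.
Vertex 153 has 2 neighbors: 502, 529.
Vertex 590 has 2 neighbors: 575, 629.
deg(v) = 2 for all v (|V|=109); a single 109-cycle (edge-transitive).
The 55 distinct eigenvalues: [2.0, 1.996678, 1.986723, 1.970169, 1.94707, 1.917503, 1.881566, 1.839379, 1.791082, 1.736834, 1.676818, 1.611231, 1.540291, 1.464235, 1.383315, 1.2978, 1.207973, 1.114134, 1.016594, 0.915677, 0.811718, 0.705062, 0.596064, 0.485087, 0.372497, 0.258671, 0.143985, 0.028821, -0.086439, -0.201412, -0.315715, -0.42897, -0.5408, -0.650834, -0.758705, -0.864056, -0.966537, -1.065807, -1.161536, -1.253407, -1.341115, -1.424367, -1.502888, -1.576416, -1.644707, -1.707535, -1.764691, -1.815985, -1.861246, -1.900324, -1.933089, -1.959433, -1.979268, -1.992528, -1.999169].
λ_max=2, λ_min=-2*cos(pi/109); ϑ = −109·λ_min/(λ_max−λ_min) = 109*cos(pi/109)/(cos(pi/109) + 1).
ϑ(G) ≈ 54.48868.
54 ≤ 109*cos(pi/109)/(cos(pi/109) + 1) ≤ 55: both strict.

109*cos(pi/109)/(cos(pi/109) + 1)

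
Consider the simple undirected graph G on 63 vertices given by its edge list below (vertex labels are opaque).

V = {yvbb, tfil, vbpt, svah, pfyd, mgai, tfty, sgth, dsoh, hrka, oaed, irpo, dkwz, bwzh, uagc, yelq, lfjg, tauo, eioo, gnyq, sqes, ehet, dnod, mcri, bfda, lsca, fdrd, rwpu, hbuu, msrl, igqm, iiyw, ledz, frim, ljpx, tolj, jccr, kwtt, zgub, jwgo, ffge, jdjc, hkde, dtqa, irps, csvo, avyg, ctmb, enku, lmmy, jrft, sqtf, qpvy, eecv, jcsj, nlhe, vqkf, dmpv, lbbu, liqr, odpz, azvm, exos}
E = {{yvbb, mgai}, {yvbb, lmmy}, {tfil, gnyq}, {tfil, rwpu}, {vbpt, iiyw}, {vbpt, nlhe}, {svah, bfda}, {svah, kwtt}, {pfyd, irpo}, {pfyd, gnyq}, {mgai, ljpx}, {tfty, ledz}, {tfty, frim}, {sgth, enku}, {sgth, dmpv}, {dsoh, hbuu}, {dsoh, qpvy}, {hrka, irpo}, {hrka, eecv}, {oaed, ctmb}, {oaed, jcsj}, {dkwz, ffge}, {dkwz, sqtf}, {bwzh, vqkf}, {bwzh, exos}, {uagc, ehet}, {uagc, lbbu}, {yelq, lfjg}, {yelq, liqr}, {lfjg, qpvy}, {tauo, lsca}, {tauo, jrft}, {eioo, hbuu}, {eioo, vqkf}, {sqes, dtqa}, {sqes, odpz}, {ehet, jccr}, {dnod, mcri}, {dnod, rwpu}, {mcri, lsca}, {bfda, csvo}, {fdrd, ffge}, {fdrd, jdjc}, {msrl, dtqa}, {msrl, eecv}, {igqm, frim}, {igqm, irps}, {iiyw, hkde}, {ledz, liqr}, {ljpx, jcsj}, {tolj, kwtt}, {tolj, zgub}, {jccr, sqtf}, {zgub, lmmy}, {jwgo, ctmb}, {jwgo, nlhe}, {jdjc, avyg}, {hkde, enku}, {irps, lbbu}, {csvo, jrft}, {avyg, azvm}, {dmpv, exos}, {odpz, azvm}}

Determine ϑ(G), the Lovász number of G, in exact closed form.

63*cos(pi/63)/(cos(pi/63) + 1)

Vertex rwpu has 2 neighbors: tfil, dnod.
Vertex irps has 2 neighbors: igqm, lbbu.
deg(fdrd) = 2; N(fdrd) = {ffge, jdjc}.
Vertex uagc has 2 neighbors: ehet, lbbu.
G on 63 vertices is 2-regular; the odd cycle C_{63}.
spec(A) ≈ [2.0, 1.99, 1.96, 1.911, 1.843, 1.756, 1.652, 1.532, 1.396, 1.247, 1.085, 0.912, 0.731, 0.542, 0.347, 0.149, -0.05, -0.249, -0.445, -0.637, -0.823, -1.0, -1.167, -1.323, -1.466, -1.594, -1.707, -1.802, -1.879, -1.938, -1.978, -1.998] (distinct, 3 d.p.).
Lovász (edge-transitive): ϑ = −63·(-2*cos(pi/63))/((2)−(-2*cos(pi/63))) = 63*cos(pi/63)/(cos(pi/63) + 1).
≈ 31.480409333 (to 9 d.p.).
Sandwich: α(G)=31 ≤ ϑ(G)=63*cos(pi/63)/(cos(pi/63) + 1) ≤ χ(Ḡ)=32 (both strict).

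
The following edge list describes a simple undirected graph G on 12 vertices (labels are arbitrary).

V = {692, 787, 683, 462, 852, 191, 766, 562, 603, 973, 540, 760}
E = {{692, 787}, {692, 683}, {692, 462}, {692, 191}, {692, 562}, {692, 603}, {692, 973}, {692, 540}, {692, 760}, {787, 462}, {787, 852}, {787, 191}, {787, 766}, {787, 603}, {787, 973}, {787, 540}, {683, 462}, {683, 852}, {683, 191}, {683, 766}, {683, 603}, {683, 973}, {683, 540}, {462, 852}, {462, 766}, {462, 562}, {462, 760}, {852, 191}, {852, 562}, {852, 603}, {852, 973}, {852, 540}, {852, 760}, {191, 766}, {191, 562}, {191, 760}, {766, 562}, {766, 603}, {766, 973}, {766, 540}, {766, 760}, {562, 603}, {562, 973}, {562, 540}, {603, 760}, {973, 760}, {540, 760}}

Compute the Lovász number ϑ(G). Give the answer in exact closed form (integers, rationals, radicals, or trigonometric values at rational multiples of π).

Vertex 562 has 8 neighbors: 692, 462, 852, 191, 766, 603, 973, 540.
Vertex 683 has 8 neighbors: 692, 462, 852, 191, 766, 603, 973, 540.
N(973) = {692, 787, 683, 852, 766, 562, 760}, |N(973)| = 7.
Vertex 462 has 7 neighbors: 692, 787, 683, 852, 766, 562, 760.
K_{5,4,3} (perfect); ϑ(G) = α(G) = max{5,4,3} = 5.
= 5.0000… (decimal).
Check 5 ≤ 5 ≤ 5: collapsed.

5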